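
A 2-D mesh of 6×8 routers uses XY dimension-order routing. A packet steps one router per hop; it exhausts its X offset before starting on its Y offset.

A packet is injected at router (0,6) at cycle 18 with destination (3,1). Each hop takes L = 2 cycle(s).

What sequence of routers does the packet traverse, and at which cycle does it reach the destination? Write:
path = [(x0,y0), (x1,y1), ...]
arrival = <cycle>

hop 0: (0,6) @ cyc 18
hop 1: (1,6) @ cyc 20  [E]
hop 2: (2,6) @ cyc 22  [E]
hop 3: (3,6) @ cyc 24  [E]
hop 4: (3,5) @ cyc 26  [S]
hop 5: (3,4) @ cyc 28  [S]
hop 6: (3,3) @ cyc 30  [S]
hop 7: (3,2) @ cyc 32  [S]
hop 8: (3,1) @ cyc 34  [S]

path = [(0,6), (1,6), (2,6), (3,6), (3,5), (3,4), (3,3), (3,2), (3,1)]
arrival = 34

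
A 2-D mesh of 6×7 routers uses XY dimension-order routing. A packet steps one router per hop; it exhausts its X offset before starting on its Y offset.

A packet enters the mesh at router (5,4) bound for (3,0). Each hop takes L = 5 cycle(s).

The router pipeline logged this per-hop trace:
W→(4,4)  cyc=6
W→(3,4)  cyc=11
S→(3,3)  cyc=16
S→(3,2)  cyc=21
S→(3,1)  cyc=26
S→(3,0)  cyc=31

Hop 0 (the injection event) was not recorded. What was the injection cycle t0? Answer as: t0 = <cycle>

t0 = 1

At hop 1 the cycle is 6; in general cyc_k = t0 + kL.
Subtract one hop: t0 = 6 − 5 = 1.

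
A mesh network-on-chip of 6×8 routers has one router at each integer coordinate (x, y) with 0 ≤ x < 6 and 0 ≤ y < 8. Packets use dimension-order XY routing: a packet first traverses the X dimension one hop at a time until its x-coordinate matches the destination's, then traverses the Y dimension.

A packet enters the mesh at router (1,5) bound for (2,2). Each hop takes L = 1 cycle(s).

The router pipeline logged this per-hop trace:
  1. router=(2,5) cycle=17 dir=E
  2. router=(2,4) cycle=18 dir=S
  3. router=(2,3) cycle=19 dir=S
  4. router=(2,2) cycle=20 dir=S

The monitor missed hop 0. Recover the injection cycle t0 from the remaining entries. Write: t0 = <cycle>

Hop 1 reached at cycle 17; hop k is at t0 + k·L.
So t0 = 17 − 1·1 = 16.

t0 = 16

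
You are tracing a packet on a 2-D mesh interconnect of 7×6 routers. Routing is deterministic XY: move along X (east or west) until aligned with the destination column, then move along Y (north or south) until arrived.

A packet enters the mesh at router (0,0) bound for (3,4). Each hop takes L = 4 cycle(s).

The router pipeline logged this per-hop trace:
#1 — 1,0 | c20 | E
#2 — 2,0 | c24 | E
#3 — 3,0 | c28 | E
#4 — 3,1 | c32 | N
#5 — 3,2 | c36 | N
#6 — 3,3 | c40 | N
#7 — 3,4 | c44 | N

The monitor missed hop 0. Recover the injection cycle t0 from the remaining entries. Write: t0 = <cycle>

The first recorded entry is hop 1 at cycle 20.
Subtract one hop: t0 = 20 − 4 = 16.

t0 = 16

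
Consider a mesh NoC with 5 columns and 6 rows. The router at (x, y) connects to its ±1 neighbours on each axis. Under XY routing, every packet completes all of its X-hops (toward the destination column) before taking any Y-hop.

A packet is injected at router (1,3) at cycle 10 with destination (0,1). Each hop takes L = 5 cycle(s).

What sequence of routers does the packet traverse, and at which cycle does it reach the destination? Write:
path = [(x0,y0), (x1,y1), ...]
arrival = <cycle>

path = [(1,3), (0,3), (0,2), (0,1)]
arrival = 25

t=10: at (1,3)
t=15: at (0,3) after W
t=20: at (0,2) after S
t=25: at (0,1) after S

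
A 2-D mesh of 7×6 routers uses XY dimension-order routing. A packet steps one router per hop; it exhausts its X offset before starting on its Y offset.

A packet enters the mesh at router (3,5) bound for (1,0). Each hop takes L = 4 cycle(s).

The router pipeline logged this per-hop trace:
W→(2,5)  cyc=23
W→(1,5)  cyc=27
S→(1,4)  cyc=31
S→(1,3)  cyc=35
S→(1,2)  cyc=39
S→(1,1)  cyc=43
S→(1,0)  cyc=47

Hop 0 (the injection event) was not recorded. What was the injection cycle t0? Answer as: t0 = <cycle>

cyc[1] = 23 and cyc[k] = t0 + k·L for every k.
So t0 = 23 − 1·4 = 19.

t0 = 19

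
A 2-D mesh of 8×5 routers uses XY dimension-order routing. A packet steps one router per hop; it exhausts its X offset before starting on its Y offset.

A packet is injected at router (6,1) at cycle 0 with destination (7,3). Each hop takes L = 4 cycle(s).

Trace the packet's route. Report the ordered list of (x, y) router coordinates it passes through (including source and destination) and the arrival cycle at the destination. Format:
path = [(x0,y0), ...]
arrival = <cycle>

path = [(6,1), (7,1), (7,2), (7,3)]
arrival = 12

#0 — 6,1 | c0
#1 — 7,1 | c4 | E
#2 — 7,2 | c8 | N
#3 — 7,3 | c12 | N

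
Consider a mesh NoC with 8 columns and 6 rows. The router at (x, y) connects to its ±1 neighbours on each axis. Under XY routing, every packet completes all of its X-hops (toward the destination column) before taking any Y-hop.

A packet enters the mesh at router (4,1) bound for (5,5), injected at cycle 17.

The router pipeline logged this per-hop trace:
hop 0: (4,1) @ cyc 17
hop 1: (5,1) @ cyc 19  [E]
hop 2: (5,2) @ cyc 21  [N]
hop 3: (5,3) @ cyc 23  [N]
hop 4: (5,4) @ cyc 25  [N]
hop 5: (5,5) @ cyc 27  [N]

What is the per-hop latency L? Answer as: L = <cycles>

L = 2

Δcyc across hop 0→1: 19 − 17 = 2.
Per-hop latency L = Δcyc = 2.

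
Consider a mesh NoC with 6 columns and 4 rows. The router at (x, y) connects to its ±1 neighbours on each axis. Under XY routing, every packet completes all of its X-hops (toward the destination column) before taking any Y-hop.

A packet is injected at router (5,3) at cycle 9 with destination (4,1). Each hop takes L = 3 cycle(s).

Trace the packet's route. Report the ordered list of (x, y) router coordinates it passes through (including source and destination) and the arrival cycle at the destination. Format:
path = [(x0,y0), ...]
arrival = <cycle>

path = [(5,3), (4,3), (4,2), (4,1)]
arrival = 18

src (5,3)  cyc=9
W→(4,3)  cyc=12
S→(4,2)  cyc=15
S→(4,1)  cyc=18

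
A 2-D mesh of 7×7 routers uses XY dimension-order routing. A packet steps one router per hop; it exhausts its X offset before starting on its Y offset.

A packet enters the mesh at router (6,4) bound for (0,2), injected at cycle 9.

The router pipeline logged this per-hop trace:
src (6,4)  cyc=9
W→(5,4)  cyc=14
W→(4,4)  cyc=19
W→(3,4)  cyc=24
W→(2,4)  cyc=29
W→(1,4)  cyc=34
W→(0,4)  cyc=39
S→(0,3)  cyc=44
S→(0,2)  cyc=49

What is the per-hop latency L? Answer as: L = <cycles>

L = 5

From hop 0 (9) to hop 1 (14): +5 cycles.
Each hop adds L, hence L = 5.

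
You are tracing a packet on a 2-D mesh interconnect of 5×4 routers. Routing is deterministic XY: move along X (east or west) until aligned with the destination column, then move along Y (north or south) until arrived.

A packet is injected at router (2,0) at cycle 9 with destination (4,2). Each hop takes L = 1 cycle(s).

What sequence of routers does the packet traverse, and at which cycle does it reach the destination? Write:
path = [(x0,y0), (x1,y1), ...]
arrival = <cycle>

path = [(2,0), (3,0), (4,0), (4,1), (4,2)]
arrival = 13

hop 0: (2,0) @ cyc 9
hop 1: (3,0) @ cyc 10  [E]
hop 2: (4,0) @ cyc 11  [E]
hop 3: (4,1) @ cyc 12  [N]
hop 4: (4,2) @ cyc 13  [N]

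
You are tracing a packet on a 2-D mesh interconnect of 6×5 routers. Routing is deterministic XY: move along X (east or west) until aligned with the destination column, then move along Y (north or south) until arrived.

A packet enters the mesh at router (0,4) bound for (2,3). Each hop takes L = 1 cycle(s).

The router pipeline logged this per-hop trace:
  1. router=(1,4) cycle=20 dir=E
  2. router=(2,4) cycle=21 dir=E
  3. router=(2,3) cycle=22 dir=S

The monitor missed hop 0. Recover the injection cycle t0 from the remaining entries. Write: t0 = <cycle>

t0 = 19

The first recorded entry is hop 1 at cycle 20.
So t0 = 20 − 1·1 = 19.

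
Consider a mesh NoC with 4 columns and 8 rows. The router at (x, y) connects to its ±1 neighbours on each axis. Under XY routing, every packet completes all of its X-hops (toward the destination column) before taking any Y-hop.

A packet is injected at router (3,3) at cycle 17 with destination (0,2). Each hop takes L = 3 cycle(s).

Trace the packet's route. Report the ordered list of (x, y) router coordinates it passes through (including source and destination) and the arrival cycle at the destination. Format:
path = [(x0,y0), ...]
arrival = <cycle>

path = [(3,3), (2,3), (1,3), (0,3), (0,2)]
arrival = 29

src (3,3)  cyc=17
W→(2,3)  cyc=20
W→(1,3)  cyc=23
W→(0,3)  cyc=26
S→(0,2)  cyc=29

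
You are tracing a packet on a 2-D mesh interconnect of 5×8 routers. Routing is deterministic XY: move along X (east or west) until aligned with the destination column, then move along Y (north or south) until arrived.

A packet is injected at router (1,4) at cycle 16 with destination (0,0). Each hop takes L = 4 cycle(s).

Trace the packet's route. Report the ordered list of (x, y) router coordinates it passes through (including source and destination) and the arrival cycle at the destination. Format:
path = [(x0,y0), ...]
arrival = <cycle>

#0 — 1,4 | c16
#1 — 0,4 | c20 | W
#2 — 0,3 | c24 | S
#3 — 0,2 | c28 | S
#4 — 0,1 | c32 | S
#5 — 0,0 | c36 | S

path = [(1,4), (0,4), (0,3), (0,2), (0,1), (0,0)]
arrival = 36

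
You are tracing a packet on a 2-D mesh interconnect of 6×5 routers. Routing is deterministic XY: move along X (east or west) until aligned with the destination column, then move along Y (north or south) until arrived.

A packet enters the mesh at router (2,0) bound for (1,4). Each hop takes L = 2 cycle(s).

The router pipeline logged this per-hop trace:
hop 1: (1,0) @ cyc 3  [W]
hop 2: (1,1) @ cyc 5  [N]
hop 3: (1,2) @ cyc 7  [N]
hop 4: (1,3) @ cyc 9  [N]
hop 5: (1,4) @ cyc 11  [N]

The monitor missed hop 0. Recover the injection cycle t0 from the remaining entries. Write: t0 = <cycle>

t0 = 1

Hop 1 reached at cycle 3; hop k is at t0 + k·L.
So t0 = 3 − 1·2 = 1.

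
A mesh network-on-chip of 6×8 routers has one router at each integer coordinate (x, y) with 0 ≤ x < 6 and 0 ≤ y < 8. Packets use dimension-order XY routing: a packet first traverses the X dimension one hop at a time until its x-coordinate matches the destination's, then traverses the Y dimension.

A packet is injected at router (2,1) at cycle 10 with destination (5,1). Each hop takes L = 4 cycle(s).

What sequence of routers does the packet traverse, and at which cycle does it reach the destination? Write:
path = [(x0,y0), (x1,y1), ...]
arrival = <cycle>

path = [(2,1), (3,1), (4,1), (5,1)]
arrival = 22

hop 0: (2,1) @ cyc 10
hop 1: (3,1) @ cyc 14  [E]
hop 2: (4,1) @ cyc 18  [E]
hop 3: (5,1) @ cyc 22  [E]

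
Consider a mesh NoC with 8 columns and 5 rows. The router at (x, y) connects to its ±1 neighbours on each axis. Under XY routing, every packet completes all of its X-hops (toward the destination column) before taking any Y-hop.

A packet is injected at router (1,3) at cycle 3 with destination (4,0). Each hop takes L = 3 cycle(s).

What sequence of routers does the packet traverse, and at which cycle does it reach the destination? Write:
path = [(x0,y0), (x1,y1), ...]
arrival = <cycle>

path = [(1,3), (2,3), (3,3), (4,3), (4,2), (4,1), (4,0)]
arrival = 21

  0. router=(1,3) cycle=3 (inject)
  1. router=(2,3) cycle=6 dir=E
  2. router=(3,3) cycle=9 dir=E
  3. router=(4,3) cycle=12 dir=E
  4. router=(4,2) cycle=15 dir=S
  5. router=(4,1) cycle=18 dir=S
  6. router=(4,0) cycle=21 dir=S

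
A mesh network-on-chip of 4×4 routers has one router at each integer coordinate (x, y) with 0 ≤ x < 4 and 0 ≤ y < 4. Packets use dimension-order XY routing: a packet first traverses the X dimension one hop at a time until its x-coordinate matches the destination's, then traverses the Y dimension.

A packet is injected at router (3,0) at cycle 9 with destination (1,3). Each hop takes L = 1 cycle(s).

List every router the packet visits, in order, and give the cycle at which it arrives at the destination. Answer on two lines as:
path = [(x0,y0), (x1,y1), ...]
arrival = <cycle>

t=9: at (3,0)
t=10: at (2,0) after W
t=11: at (1,0) after W
t=12: at (1,1) after N
t=13: at (1,2) after N
t=14: at (1,3) after N

path = [(3,0), (2,0), (1,0), (1,1), (1,2), (1,3)]
arrival = 14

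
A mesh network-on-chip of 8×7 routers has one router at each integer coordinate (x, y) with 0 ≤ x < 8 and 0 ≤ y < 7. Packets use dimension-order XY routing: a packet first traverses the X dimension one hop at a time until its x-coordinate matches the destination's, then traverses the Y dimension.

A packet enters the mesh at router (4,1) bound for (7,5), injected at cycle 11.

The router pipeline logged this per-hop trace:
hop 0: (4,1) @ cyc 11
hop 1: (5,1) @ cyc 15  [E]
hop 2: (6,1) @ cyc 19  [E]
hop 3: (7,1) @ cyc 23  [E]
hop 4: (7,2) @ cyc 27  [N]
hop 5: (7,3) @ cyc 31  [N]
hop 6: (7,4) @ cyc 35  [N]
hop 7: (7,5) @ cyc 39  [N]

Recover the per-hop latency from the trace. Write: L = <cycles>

From hop 0 (11) to hop 1 (15): +4 cycles.
Per-hop latency L = Δcyc = 4.

L = 4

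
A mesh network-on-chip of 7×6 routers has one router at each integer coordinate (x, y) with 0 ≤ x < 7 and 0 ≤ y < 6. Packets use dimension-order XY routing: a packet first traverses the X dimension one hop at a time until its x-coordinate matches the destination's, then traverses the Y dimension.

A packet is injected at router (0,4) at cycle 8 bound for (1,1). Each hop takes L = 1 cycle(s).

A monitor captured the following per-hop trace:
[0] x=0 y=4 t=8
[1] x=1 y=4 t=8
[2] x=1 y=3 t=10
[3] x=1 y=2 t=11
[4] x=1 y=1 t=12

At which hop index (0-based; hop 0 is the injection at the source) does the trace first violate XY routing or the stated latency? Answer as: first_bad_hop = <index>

hop 1: step (+1,+0), +0 cyc — BAD: Δcyc=0≠L

first_bad_hop = 1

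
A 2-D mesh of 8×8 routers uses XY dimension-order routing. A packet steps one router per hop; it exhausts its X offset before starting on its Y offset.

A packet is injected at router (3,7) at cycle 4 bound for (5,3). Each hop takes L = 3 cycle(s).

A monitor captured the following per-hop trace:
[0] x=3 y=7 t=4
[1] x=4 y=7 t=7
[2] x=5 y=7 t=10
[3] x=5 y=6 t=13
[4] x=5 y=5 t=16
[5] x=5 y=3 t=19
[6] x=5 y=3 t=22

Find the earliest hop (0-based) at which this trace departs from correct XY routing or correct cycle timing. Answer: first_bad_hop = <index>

first_bad_hop = 5

  1: Δx=+1 Δy=+0 Δt=3 [ok]
  2: Δx=+1 Δy=+0 Δt=3 [ok]
  3: Δx=+0 Δy=-1 Δt=3 [ok]
  4: Δx=+0 Δy=-1 Δt=3 [ok]
  5: Δx=+0 Δy=-2 Δt=3 [BAD: non-unit step]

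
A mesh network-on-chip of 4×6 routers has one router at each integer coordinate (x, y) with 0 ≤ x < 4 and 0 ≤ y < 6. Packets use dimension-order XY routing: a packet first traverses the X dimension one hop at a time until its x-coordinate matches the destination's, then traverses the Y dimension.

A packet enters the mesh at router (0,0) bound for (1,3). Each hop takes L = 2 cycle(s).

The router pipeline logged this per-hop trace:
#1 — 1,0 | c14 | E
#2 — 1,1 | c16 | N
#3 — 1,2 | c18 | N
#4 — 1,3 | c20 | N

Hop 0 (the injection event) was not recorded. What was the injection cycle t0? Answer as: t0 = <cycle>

t0 = 12

cyc[1] = 14 and cyc[k] = t0 + k·L for every k.
Subtract one hop: t0 = 14 − 2 = 12.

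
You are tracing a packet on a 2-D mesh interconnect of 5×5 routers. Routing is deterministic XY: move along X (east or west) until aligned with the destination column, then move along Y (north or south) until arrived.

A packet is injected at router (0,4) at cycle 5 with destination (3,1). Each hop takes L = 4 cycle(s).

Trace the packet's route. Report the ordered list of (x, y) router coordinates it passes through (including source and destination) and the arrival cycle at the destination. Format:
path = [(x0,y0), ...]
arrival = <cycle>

src (0,4)  cyc=5
E→(1,4)  cyc=9
E→(2,4)  cyc=13
E→(3,4)  cyc=17
S→(3,3)  cyc=21
S→(3,2)  cyc=25
S→(3,1)  cyc=29

path = [(0,4), (1,4), (2,4), (3,4), (3,3), (3,2), (3,1)]
arrival = 29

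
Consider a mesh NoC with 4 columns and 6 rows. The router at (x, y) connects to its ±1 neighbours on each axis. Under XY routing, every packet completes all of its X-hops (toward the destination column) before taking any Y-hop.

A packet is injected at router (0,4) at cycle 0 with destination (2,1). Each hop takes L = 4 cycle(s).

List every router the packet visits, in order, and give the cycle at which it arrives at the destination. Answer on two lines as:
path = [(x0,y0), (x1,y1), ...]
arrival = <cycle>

path = [(0,4), (1,4), (2,4), (2,3), (2,2), (2,1)]
arrival = 20

hop 0: (0,4) @ cyc 0
hop 1: (1,4) @ cyc 4  [E]
hop 2: (2,4) @ cyc 8  [E]
hop 3: (2,3) @ cyc 12  [S]
hop 4: (2,2) @ cyc 16  [S]
hop 5: (2,1) @ cyc 20  [S]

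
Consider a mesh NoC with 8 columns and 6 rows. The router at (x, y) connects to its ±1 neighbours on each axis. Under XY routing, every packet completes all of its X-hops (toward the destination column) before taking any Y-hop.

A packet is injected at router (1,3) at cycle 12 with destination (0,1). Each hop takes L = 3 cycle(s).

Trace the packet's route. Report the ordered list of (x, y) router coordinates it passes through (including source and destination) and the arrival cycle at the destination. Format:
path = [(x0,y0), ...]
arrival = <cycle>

hop 0: (1,3) @ cyc 12
hop 1: (0,3) @ cyc 15  [W]
hop 2: (0,2) @ cyc 18  [S]
hop 3: (0,1) @ cyc 21  [S]

path = [(1,3), (0,3), (0,2), (0,1)]
arrival = 21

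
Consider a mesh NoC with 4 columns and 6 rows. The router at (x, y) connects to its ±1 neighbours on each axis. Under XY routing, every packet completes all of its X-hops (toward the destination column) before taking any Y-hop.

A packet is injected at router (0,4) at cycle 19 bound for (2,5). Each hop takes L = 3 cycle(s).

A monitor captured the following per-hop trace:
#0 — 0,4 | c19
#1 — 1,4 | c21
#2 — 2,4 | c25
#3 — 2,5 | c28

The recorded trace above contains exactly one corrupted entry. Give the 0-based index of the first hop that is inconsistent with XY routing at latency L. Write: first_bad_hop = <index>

[1] (+1,+0) / 2c ⇒ BAD: Δcyc=2≠L

first_bad_hop = 1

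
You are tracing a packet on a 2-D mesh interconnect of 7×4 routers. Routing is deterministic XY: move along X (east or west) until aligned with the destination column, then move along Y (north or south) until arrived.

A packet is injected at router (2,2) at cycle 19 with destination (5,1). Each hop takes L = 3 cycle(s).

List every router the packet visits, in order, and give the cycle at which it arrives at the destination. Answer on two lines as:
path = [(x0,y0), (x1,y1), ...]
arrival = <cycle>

path = [(2,2), (3,2), (4,2), (5,2), (5,1)]
arrival = 31

[0] x=2 y=2 t=19
[1] x=3 y=2 t=22 →E
[2] x=4 y=2 t=25 →E
[3] x=5 y=2 t=28 →E
[4] x=5 y=1 t=31 →S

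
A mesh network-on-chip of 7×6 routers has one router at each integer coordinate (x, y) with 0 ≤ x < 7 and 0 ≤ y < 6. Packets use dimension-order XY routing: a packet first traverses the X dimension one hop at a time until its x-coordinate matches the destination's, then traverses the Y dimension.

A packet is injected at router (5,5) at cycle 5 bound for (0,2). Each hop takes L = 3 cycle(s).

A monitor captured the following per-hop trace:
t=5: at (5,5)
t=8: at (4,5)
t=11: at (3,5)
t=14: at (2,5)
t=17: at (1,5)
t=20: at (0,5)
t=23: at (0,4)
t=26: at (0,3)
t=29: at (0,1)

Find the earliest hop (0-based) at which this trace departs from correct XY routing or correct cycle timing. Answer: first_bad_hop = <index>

  1: Δx=-1 Δy=+0 Δt=3 [ok]
  2: Δx=-1 Δy=+0 Δt=3 [ok]
  3: Δx=-1 Δy=+0 Δt=3 [ok]
  4: Δx=-1 Δy=+0 Δt=3 [ok]
  5: Δx=-1 Δy=+0 Δt=3 [ok]
  6: Δx=+0 Δy=-1 Δt=3 [ok]
  7: Δx=+0 Δy=-1 Δt=3 [ok]
  8: Δx=+0 Δy=-2 Δt=3 [BAD: non-unit step]

first_bad_hop = 8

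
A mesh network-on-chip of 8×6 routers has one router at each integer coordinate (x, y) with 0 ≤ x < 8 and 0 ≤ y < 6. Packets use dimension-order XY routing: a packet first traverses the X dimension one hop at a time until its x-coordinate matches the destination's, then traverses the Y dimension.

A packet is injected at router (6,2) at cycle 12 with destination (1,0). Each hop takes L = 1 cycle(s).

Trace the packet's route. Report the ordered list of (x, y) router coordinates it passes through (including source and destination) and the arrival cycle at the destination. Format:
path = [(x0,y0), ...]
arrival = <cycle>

path = [(6,2), (5,2), (4,2), (3,2), (2,2), (1,2), (1,1), (1,0)]
arrival = 19

#0 — 6,2 | c12
#1 — 5,2 | c13 | W
#2 — 4,2 | c14 | W
#3 — 3,2 | c15 | W
#4 — 2,2 | c16 | W
#5 — 1,2 | c17 | W
#6 — 1,1 | c18 | S
#7 — 1,0 | c19 | S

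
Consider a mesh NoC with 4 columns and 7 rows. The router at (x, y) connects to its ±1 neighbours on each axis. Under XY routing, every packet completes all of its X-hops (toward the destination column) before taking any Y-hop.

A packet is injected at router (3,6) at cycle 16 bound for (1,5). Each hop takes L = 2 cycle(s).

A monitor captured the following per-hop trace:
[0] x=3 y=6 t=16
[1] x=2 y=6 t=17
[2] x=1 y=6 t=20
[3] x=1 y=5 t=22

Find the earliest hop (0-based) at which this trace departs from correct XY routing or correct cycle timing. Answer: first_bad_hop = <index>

first_bad_hop = 1

  1: Δx=-1 Δy=+0 Δt=1 [BAD: Δcyc=1≠L]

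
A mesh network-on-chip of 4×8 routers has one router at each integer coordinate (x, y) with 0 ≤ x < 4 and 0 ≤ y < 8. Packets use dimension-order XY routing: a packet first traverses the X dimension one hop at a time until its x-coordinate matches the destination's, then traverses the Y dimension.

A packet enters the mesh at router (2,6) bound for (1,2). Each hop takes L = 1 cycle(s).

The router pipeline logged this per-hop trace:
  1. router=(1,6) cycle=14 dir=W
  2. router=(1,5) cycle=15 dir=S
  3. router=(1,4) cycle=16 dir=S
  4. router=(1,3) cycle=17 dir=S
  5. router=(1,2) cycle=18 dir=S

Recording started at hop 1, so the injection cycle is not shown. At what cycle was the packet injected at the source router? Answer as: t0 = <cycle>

t0 = 13

The first recorded entry is hop 1 at cycle 14.
Subtract one hop: t0 = 14 − 1 = 13.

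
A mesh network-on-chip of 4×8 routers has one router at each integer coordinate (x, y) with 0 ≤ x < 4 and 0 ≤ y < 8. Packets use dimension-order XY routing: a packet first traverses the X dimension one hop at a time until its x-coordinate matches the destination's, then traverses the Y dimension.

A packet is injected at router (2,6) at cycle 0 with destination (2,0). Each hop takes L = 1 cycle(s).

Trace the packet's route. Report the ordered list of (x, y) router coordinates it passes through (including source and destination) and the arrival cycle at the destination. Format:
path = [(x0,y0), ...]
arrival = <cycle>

path = [(2,6), (2,5), (2,4), (2,3), (2,2), (2,1), (2,0)]
arrival = 6

[0] x=2 y=6 t=0
[1] x=2 y=5 t=1 →S
[2] x=2 y=4 t=2 →S
[3] x=2 y=3 t=3 →S
[4] x=2 y=2 t=4 →S
[5] x=2 y=1 t=5 →S
[6] x=2 y=0 t=6 →S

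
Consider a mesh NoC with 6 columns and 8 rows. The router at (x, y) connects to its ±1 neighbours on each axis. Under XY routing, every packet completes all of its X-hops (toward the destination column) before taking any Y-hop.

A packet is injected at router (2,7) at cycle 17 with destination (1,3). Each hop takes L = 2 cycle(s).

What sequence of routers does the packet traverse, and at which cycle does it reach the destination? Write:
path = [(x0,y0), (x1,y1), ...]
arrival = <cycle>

t=17: at (2,7)
t=19: at (1,7) after W
t=21: at (1,6) after S
t=23: at (1,5) after S
t=25: at (1,4) after S
t=27: at (1,3) after S

path = [(2,7), (1,7), (1,6), (1,5), (1,4), (1,3)]
arrival = 27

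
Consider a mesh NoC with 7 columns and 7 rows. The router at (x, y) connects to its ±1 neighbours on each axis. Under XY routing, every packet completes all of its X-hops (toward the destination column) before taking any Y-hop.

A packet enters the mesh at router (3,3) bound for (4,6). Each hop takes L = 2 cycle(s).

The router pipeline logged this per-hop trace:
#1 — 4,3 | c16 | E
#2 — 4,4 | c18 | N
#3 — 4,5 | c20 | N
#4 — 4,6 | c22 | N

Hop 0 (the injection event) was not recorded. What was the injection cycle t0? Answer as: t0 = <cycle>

t0 = 14

The first recorded entry is hop 1 at cycle 16.
Therefore t0 = 16 − L = 14.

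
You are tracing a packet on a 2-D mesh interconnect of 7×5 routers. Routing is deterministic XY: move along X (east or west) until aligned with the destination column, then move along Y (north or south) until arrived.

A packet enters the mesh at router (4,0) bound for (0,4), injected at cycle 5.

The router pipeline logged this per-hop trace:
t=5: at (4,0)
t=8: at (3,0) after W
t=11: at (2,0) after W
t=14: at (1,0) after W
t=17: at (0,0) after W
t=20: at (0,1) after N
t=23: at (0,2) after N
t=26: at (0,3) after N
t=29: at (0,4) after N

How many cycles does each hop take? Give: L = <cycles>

From hop 0 (5) to hop 1 (8): +3 cycles.
Each hop adds L, hence L = 3.

L = 3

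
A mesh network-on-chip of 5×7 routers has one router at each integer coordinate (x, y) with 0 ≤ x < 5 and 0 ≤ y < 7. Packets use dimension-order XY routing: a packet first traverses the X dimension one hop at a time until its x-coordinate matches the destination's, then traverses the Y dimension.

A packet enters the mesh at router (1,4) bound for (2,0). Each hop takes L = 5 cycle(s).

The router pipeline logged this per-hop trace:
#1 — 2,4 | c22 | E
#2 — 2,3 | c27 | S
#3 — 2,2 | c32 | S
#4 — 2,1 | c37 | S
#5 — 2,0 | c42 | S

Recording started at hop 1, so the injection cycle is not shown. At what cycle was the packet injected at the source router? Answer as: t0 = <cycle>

cyc[1] = 22 and cyc[k] = t0 + k·L for every k.
So t0 = 22 − 1·5 = 17.

t0 = 17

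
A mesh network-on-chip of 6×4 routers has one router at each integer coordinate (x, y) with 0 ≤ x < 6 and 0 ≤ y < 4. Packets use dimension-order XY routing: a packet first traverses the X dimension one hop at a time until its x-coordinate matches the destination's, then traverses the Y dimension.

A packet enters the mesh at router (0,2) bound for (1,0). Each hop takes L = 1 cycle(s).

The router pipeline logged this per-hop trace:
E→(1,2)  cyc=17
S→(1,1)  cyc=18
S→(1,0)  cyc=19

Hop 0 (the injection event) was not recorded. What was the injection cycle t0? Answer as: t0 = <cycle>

The first recorded entry is hop 1 at cycle 17.
So t0 = 17 − 1·1 = 16.

t0 = 16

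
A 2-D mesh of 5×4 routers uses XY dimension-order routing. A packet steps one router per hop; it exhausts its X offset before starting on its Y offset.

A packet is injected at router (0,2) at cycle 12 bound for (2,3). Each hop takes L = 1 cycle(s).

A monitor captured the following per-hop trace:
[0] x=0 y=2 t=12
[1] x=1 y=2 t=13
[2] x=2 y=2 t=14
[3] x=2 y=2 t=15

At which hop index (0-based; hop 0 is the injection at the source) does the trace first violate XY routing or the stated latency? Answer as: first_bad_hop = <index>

[1] (+1,+0) / 1c ⇒ ok
[2] (+1,+0) / 1c ⇒ ok
[3] (+0,+0) / 1c ⇒ BAD: non-unit step

first_bad_hop = 3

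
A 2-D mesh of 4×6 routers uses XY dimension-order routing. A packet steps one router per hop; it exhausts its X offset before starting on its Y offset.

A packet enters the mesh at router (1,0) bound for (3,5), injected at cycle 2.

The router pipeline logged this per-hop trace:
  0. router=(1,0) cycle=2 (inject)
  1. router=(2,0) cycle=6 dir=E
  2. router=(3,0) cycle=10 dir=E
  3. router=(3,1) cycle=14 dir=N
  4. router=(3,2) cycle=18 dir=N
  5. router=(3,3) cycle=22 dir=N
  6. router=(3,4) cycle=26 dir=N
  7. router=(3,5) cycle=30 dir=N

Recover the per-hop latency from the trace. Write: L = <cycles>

L = 4

From hop 0 (2) to hop 1 (6): +4 cycles.
Each hop adds L, hence L = 4.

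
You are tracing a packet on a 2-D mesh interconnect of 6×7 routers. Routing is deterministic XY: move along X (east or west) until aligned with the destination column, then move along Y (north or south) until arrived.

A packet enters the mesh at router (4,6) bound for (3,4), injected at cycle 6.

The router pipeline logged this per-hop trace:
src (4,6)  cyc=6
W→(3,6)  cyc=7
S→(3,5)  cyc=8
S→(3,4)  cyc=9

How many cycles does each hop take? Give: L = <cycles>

L = 1

Between hops 0 and 1 the cycle counter advances 7 − 6 = 1.
Per-hop latency L = Δcyc = 1.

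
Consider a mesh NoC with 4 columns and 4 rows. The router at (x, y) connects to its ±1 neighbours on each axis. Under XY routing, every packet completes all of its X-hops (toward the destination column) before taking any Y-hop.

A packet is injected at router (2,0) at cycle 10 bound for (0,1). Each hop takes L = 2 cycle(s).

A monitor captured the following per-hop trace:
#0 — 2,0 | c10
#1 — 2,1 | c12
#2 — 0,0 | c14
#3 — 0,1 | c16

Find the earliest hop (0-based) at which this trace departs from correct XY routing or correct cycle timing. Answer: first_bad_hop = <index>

check 1→ d=(0,1) cyc+2: BAD: Y-move but x=2≠0

first_bad_hop = 1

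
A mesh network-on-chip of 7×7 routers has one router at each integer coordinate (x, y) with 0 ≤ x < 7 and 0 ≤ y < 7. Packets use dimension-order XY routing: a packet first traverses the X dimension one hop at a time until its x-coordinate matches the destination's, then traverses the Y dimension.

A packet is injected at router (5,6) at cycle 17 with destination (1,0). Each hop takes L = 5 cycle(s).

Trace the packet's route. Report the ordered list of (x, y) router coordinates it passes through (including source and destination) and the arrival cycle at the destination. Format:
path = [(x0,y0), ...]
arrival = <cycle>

path = [(5,6), (4,6), (3,6), (2,6), (1,6), (1,5), (1,4), (1,3), (1,2), (1,1), (1,0)]
arrival = 67

  0. router=(5,6) cycle=17 (inject)
  1. router=(4,6) cycle=22 dir=W
  2. router=(3,6) cycle=27 dir=W
  3. router=(2,6) cycle=32 dir=W
  4. router=(1,6) cycle=37 dir=W
  5. router=(1,5) cycle=42 dir=S
  6. router=(1,4) cycle=47 dir=S
  7. router=(1,3) cycle=52 dir=S
  8. router=(1,2) cycle=57 dir=S
  9. router=(1,1) cycle=62 dir=S
  10. router=(1,0) cycle=67 dir=S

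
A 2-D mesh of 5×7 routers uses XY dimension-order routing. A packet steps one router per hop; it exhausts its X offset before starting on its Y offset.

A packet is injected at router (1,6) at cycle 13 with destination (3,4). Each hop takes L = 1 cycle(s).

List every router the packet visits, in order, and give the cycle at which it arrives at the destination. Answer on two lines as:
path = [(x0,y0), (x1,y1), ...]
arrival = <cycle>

t=13: at (1,6)
t=14: at (2,6) after E
t=15: at (3,6) after E
t=16: at (3,5) after S
t=17: at (3,4) after S

path = [(1,6), (2,6), (3,6), (3,5), (3,4)]
arrival = 17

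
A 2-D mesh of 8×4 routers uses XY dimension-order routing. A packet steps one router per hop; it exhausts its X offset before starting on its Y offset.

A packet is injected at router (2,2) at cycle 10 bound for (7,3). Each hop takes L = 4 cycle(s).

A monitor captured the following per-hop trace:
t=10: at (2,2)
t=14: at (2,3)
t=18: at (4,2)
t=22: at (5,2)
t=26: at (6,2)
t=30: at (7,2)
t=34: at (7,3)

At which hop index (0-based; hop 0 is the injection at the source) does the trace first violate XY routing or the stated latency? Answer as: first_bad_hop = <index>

  1: Δx=+0 Δy=+1 Δt=4 [BAD: Y-move but x=2≠7]

first_bad_hop = 1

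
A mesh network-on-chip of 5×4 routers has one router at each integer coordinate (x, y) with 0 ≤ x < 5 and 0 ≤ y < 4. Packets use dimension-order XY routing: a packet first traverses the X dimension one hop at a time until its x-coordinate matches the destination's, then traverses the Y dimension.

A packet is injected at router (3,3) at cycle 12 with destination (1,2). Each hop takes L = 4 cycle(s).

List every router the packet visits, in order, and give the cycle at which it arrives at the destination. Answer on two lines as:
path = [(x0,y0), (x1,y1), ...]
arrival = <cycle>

path = [(3,3), (2,3), (1,3), (1,2)]
arrival = 24

[0] x=3 y=3 t=12
[1] x=2 y=3 t=16 →W
[2] x=1 y=3 t=20 →W
[3] x=1 y=2 t=24 →S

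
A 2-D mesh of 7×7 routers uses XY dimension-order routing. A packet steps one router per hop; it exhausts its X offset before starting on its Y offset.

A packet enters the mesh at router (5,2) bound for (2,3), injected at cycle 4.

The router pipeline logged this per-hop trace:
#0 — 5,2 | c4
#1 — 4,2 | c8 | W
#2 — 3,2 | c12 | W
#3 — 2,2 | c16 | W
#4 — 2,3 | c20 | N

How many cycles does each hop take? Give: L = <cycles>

L = 4

From hop 0 (4) to hop 1 (8): +4 cycles.
Each hop adds L, hence L = 4.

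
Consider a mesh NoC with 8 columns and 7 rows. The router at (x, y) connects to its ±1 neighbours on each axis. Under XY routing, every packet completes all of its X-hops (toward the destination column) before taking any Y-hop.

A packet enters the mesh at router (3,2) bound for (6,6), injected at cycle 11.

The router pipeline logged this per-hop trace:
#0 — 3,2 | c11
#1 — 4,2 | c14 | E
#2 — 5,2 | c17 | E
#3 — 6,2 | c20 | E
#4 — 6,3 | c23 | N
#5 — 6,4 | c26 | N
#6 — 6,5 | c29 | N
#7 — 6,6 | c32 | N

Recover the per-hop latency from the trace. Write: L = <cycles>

Δcyc across hop 0→1: 14 − 11 = 3.
One hop costs L cycles, so L = 3.

L = 3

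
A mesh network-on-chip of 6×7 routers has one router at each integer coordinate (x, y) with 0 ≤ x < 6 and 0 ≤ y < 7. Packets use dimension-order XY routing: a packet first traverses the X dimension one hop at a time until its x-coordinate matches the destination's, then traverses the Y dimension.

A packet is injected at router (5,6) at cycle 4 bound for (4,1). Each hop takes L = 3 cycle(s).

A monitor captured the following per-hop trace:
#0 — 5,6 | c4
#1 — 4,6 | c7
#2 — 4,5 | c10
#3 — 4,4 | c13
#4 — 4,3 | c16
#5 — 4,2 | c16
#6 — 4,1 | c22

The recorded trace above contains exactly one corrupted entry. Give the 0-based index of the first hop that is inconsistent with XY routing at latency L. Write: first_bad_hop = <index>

check 1→ d=(-1,0) cyc+3: ok
check 2→ d=(0,-1) cyc+3: ok
check 3→ d=(0,-1) cyc+3: ok
check 4→ d=(0,-1) cyc+3: ok
check 5→ d=(0,-1) cyc+0: BAD: Δcyc=0≠L

first_bad_hop = 5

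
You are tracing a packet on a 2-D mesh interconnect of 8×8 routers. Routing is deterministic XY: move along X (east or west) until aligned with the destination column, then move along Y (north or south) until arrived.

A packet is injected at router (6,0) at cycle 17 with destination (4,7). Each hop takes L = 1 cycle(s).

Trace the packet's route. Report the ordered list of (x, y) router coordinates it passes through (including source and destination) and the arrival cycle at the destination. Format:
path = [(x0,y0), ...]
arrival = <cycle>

path = [(6,0), (5,0), (4,0), (4,1), (4,2), (4,3), (4,4), (4,5), (4,6), (4,7)]
arrival = 26

src (6,0)  cyc=17
W→(5,0)  cyc=18
W→(4,0)  cyc=19
N→(4,1)  cyc=20
N→(4,2)  cyc=21
N→(4,3)  cyc=22
N→(4,4)  cyc=23
N→(4,5)  cyc=24
N→(4,6)  cyc=25
N→(4,7)  cyc=26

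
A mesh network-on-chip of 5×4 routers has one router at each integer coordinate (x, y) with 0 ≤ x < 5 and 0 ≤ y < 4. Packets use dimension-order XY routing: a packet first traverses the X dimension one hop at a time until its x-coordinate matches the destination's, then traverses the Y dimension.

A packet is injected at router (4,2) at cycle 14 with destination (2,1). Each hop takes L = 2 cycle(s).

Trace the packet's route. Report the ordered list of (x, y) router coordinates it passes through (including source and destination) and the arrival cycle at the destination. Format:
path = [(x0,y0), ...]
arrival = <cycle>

path = [(4,2), (3,2), (2,2), (2,1)]
arrival = 20

hop 0: (4,2) @ cyc 14
hop 1: (3,2) @ cyc 16  [W]
hop 2: (2,2) @ cyc 18  [W]
hop 3: (2,1) @ cyc 20  [S]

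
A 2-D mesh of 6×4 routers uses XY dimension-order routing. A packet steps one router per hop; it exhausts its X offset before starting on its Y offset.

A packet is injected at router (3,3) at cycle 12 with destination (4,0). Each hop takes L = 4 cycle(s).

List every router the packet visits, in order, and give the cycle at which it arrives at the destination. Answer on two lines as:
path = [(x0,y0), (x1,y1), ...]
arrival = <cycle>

path = [(3,3), (4,3), (4,2), (4,1), (4,0)]
arrival = 28

#0 — 3,3 | c12
#1 — 4,3 | c16 | E
#2 — 4,2 | c20 | S
#3 — 4,1 | c24 | S
#4 — 4,0 | c28 | S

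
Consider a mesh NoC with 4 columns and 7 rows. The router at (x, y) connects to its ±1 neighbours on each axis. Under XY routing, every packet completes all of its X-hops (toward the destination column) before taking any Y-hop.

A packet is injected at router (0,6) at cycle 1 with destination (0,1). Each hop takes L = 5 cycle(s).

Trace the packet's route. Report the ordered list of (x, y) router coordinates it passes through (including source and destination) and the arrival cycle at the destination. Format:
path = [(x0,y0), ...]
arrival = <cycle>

path = [(0,6), (0,5), (0,4), (0,3), (0,2), (0,1)]
arrival = 26

  0. router=(0,6) cycle=1 (inject)
  1. router=(0,5) cycle=6 dir=S
  2. router=(0,4) cycle=11 dir=S
  3. router=(0,3) cycle=16 dir=S
  4. router=(0,2) cycle=21 dir=S
  5. router=(0,1) cycle=26 dir=S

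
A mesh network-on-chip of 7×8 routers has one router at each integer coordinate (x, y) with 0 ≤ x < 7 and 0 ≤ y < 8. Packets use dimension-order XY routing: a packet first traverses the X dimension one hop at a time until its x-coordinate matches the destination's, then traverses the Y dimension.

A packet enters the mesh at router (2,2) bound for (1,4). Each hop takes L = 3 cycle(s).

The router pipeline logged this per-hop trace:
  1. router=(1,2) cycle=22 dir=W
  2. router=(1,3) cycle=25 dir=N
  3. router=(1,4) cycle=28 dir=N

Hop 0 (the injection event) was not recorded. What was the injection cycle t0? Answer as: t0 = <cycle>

t0 = 19

The first recorded entry is hop 1 at cycle 22.
So t0 = 22 − 1·3 = 19.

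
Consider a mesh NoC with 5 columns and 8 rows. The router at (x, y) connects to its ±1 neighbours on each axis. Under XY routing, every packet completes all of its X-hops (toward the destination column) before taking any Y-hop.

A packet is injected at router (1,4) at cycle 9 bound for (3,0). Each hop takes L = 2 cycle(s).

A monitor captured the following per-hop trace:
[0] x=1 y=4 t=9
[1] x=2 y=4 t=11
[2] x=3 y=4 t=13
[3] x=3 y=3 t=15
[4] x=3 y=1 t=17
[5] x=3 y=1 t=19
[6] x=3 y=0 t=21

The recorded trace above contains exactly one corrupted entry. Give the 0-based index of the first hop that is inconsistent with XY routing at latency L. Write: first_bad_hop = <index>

first_bad_hop = 4

check 1→ d=(1,0) cyc+2: ok
check 2→ d=(1,0) cyc+2: ok
check 3→ d=(0,-1) cyc+2: ok
check 4→ d=(0,-2) cyc+2: BAD: non-unit step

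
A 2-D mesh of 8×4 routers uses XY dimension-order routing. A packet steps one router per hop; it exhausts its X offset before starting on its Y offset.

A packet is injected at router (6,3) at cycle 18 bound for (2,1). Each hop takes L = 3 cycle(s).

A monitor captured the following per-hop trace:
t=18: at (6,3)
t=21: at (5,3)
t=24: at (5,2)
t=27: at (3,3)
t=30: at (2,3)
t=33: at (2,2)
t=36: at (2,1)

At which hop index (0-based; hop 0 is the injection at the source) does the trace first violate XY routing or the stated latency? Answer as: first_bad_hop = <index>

first_bad_hop = 2

[1] (-1,+0) / 3c ⇒ ok
[2] (+0,-1) / 3c ⇒ BAD: Y-move but x=5≠2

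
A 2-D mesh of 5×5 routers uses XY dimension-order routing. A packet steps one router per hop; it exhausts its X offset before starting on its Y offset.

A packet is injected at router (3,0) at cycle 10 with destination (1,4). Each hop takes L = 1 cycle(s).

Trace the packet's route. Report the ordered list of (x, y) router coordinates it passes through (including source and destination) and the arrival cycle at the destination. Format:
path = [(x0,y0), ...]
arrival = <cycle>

t=10: at (3,0)
t=11: at (2,0) after W
t=12: at (1,0) after W
t=13: at (1,1) after N
t=14: at (1,2) after N
t=15: at (1,3) after N
t=16: at (1,4) after N

path = [(3,0), (2,0), (1,0), (1,1), (1,2), (1,3), (1,4)]
arrival = 16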